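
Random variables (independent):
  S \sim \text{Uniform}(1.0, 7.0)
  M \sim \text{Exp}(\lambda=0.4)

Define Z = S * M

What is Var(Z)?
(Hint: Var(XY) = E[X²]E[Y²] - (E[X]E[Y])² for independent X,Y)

Var(XY) = E[X²]E[Y²] - (E[X]E[Y])²
E[S] = 4, Var(S) = 3
E[M] = 2.5, Var(M) = 6.25
E[S²] = 3 + 4² = 19
E[M²] = 6.25 + 2.5² = 12.5
Var(Z) = 19*12.5 - (4*2.5)²
= 237.5 - 100 = 137.5

137.5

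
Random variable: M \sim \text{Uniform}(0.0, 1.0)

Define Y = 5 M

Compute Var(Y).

For Y = aM + b: Var(Y) = a² * Var(M)
Var(M) = (1 - 0)^2/12 = 0.083333333
Var(Y) = 5² * 0.083333333 = 25 * 0.083333333 = 2.0833333

2.0833333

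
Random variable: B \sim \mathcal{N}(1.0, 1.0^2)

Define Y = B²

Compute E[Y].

E[B²] = Var(B) + (E[B])² = 1 + 1 = 2

2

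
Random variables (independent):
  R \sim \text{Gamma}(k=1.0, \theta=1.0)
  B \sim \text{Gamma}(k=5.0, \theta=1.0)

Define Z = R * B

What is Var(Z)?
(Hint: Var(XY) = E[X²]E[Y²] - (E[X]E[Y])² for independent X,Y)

Var(XY) = E[X²]E[Y²] - (E[X]E[Y])²
E[R] = 1, Var(R) = 1
E[B] = 5, Var(B) = 5
E[R²] = 1 + 1² = 2
E[B²] = 5 + 5² = 30
Var(Z) = 2*30 - (1*5)²
= 60 - 25 = 35

35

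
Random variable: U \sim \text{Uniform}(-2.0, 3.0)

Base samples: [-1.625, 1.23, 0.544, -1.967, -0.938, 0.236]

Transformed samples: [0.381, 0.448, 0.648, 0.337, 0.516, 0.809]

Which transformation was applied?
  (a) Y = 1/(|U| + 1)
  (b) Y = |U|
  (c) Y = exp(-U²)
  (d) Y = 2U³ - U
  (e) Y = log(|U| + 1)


Checking option (a) Y = 1/(|U| + 1):
  U = -1.625 -> Y = 0.381 ✓
  U = 1.23 -> Y = 0.448 ✓
  U = 0.544 -> Y = 0.648 ✓
All samples match this transformation.

(a) 1/(|U| + 1)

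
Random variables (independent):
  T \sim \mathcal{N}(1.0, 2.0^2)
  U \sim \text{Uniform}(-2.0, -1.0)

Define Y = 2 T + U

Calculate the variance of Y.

For independent RVs: Var(aX + bY) = a²Var(X) + b²Var(Y)
Var(T) = 4
Var(U) = 0.083333333
Var(Y) = 2²*4 + 1²*0.083333333
= 4*4 + 1*0.083333333 = 16.083333

16.083333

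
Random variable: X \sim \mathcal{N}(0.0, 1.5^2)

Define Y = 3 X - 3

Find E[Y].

For Y = 3X - 3:
E[Y] = 3 * E[X] - 3
E[X] = 0.0 = 0
E[Y] = 3 * 0 - 3 = -3

-3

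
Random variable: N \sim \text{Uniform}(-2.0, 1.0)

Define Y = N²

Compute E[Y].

Using E[X²] = Var(X) + (E[X])²:
E[N] = -0.5
Var(N) = (1 + 2)^2/12 = 0.75
E[N²] = 0.75 + (-0.5)² = 0.75 + 0.25 = 1

1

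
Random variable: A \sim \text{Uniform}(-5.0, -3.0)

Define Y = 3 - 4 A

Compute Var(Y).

For Y = aA + b: Var(Y) = a² * Var(A)
Var(A) = (-3 + 5)^2/12 = 0.33333333
Var(Y) = (-4)² * 0.33333333 = 16 * 0.33333333 = 5.3333333

5.3333333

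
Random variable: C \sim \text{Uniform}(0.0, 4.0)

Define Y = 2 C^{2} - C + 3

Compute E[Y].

E[Y] = 2*E[C²] - 1*E[C] + 3
E[C] = 2
E[C²] = Var(C) + (E[C])² = 1.3333333 + 4 = 5.3333333
E[Y] = 2*5.3333333 - 1*2 + 3 = 11.666667

11.666667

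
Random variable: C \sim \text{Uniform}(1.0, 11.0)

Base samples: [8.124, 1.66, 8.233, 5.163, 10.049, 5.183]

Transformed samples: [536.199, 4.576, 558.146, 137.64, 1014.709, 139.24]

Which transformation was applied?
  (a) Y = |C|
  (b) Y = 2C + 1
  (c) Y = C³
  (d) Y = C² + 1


Checking option (c) Y = C³:
  C = 8.124 -> Y = 536.199 ✓
  C = 1.66 -> Y = 4.576 ✓
  C = 8.233 -> Y = 558.146 ✓
All samples match this transformation.

(c) C³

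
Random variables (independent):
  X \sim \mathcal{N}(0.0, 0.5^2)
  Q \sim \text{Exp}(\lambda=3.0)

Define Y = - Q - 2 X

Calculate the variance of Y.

For independent RVs: Var(aX + bY) = a²Var(X) + b²Var(Y)
Var(X) = 0.25
Var(Q) = 0.11111111
Var(Y) = (-2)²*0.25 + (-1)²*0.11111111
= 4*0.25 + 1*0.11111111 = 1.1111111

1.1111111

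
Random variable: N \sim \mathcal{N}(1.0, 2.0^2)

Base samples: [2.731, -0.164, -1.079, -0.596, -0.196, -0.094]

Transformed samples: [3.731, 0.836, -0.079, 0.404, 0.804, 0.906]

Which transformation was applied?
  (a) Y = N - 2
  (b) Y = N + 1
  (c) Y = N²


Checking option (b) Y = N + 1:
  N = 2.731 -> Y = 3.731 ✓
  N = -0.164 -> Y = 0.836 ✓
  N = -1.079 -> Y = -0.079 ✓
All samples match this transformation.

(b) N + 1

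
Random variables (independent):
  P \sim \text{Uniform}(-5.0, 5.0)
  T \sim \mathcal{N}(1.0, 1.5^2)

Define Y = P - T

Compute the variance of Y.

For independent RVs: Var(aX + bY) = a²Var(X) + b²Var(Y)
Var(P) = 8.3333333
Var(T) = 2.25
Var(Y) = 1²*8.3333333 + (-1)²*2.25
= 1*8.3333333 + 1*2.25 = 10.583333

10.583333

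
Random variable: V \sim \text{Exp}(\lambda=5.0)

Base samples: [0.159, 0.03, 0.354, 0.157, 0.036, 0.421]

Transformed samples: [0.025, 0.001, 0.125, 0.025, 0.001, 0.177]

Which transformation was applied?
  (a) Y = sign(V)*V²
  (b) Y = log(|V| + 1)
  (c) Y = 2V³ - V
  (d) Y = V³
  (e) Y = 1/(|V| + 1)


Checking option (a) Y = sign(V)*V²:
  V = 0.159 -> Y = 0.025 ✓
  V = 0.03 -> Y = 0.001 ✓
  V = 0.354 -> Y = 0.125 ✓
All samples match this transformation.

(a) sign(V)*V²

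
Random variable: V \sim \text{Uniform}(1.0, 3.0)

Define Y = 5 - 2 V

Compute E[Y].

For Y = -2V + 5:
E[Y] = -2 * E[V] + 5
E[V] = (1 + 3)/2 = 2
E[Y] = -2 * 2 + 5 = 1

1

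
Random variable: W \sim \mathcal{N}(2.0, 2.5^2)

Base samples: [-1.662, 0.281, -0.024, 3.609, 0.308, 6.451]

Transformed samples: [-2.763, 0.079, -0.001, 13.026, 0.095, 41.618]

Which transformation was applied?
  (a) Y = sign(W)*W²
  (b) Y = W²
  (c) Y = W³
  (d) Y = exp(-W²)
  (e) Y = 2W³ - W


Checking option (a) Y = sign(W)*W²:
  W = -1.662 -> Y = -2.763 ✓
  W = 0.281 -> Y = 0.079 ✓
  W = -0.024 -> Y = -0.001 ✓
All samples match this transformation.

(a) sign(W)*W²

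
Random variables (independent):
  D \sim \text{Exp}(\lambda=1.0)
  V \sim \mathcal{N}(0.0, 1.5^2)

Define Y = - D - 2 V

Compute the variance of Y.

For independent RVs: Var(aX + bY) = a²Var(X) + b²Var(Y)
Var(D) = 1
Var(V) = 2.25
Var(Y) = (-1)²*1 + (-2)²*2.25
= 1*1 + 4*2.25 = 10

10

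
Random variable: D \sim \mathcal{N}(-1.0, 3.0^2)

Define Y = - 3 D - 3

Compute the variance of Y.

For Y = aD + b: Var(Y) = a² * Var(D)
Var(D) = 3.0^2 = 9
Var(Y) = (-3)² * 9 = 9 * 9 = 81

81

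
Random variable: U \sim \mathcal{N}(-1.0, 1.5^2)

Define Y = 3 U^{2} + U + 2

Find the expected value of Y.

E[Y] = 3*E[U²] + 1*E[U] + 2
E[U] = -1
E[U²] = Var(U) + (E[U])² = 2.25 + 1 = 3.25
E[Y] = 3*3.25 + 1*(-1) + 2 = 10.75

10.75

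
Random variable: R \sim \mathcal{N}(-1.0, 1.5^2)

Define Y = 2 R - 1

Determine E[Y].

For Y = 2R - 1:
E[Y] = 2 * E[R] - 1
E[R] = -1.0 = -1
E[Y] = 2 * (-1) - 1 = -3

-3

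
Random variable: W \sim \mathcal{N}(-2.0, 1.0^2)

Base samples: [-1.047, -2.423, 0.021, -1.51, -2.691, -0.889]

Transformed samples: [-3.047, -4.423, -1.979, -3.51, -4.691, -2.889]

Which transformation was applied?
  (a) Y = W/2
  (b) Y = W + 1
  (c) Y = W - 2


Checking option (c) Y = W - 2:
  W = -1.047 -> Y = -3.047 ✓
  W = -2.423 -> Y = -4.423 ✓
  W = 0.021 -> Y = -1.979 ✓
All samples match this transformation.

(c) W - 2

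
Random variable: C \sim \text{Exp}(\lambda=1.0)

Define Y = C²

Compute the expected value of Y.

E[C²] = Var(C) + (E[C])² = 1 + 1 = 2

2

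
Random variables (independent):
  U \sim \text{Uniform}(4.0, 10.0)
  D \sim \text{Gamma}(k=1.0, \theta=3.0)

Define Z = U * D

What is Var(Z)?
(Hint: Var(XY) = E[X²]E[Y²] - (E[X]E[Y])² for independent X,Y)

Var(XY) = E[X²]E[Y²] - (E[X]E[Y])²
E[U] = 7, Var(U) = 3
E[D] = 3, Var(D) = 9
E[U²] = 3 + 7² = 52
E[D²] = 9 + 3² = 18
Var(Z) = 52*18 - (7*3)²
= 936 - 441 = 495

495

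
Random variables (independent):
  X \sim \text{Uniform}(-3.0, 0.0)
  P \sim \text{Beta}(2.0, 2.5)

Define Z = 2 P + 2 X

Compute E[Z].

E[Z] = 2*E[X] + 2*E[P]
E[X] = -1.5
E[P] = 0.44444444
E[Z] = 2*(-1.5) + 2*0.44444444 = -2.1111111

-2.1111111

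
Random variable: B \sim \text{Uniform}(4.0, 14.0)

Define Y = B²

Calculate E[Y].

E[B²] = Var(B) + (E[B])² = 8.3333333 + 81 = 89.333333

89.333333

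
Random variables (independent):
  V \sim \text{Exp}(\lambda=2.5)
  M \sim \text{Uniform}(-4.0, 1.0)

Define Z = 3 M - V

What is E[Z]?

E[Z] = -1*E[V] + 3*E[M]
E[V] = 0.4
E[M] = -1.5
E[Z] = -1*0.4 + 3*(-1.5) = -4.9

-4.9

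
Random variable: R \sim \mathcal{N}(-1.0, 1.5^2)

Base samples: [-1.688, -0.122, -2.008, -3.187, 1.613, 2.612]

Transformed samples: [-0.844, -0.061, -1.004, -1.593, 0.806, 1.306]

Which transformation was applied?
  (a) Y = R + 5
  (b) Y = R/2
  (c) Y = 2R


Checking option (b) Y = R/2:
  R = -1.688 -> Y = -0.844 ✓
  R = -0.122 -> Y = -0.061 ✓
  R = -2.008 -> Y = -1.004 ✓
All samples match this transformation.

(b) R/2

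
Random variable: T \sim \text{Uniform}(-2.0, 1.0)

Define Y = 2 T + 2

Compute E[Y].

For Y = 2T + 2:
E[Y] = 2 * E[T] + 2
E[T] = (-2 + 1)/2 = -0.5
E[Y] = 2 * (-0.5) + 2 = 1

1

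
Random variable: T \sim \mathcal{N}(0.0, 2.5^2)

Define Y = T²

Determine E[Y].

Using E[X²] = Var(X) + (E[X])²:
E[T] = 0
Var(T) = 2.5^2 = 6.25
E[T²] = 6.25 + 0² = 6.25 + 0 = 6.25

6.25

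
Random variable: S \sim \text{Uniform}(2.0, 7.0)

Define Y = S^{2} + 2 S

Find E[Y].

E[Y] = 1*E[S²] + 2*E[S]
E[S] = 4.5
E[S²] = Var(S) + (E[S])² = 2.0833333 + 20.25 = 22.333333
E[Y] = 1*22.333333 + 2*4.5 = 31.333333

31.333333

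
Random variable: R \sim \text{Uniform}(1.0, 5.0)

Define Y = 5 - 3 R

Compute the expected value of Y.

For Y = -3R + 5:
E[Y] = -3 * E[R] + 5
E[R] = (1 + 5)/2 = 3
E[Y] = -3 * 3 + 5 = -4

-4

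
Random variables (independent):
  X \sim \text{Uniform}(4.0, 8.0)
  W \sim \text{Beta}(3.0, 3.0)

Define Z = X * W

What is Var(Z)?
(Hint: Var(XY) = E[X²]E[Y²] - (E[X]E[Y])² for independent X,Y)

Var(XY) = E[X²]E[Y²] - (E[X]E[Y])²
E[X] = 6, Var(X) = 1.3333333
E[W] = 0.5, Var(W) = 0.035714286
E[X²] = 1.3333333 + 6² = 37.333333
E[W²] = 0.035714286 + 0.5² = 0.28571429
Var(Z) = 37.333333*0.28571429 - (6*0.5)²
= 10.666667 - 9 = 1.6666667

1.6666667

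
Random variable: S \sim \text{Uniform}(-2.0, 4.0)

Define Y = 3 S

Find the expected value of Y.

For Y = 3S:
E[Y] = 3 * E[S]
E[S] = (-2 + 4)/2 = 1
E[Y] = 3 * 1 = 3

3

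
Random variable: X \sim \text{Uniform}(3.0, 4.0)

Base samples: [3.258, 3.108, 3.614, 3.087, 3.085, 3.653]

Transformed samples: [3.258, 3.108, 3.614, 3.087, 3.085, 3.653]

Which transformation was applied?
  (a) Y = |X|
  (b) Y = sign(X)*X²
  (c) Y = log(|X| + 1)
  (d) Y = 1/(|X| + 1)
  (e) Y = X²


Checking option (a) Y = |X|:
  X = 3.258 -> Y = 3.258 ✓
  X = 3.108 -> Y = 3.108 ✓
  X = 3.614 -> Y = 3.614 ✓
All samples match this transformation.

(a) |X|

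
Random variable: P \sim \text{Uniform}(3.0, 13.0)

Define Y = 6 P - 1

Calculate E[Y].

For Y = 6P - 1:
E[Y] = 6 * E[P] - 1
E[P] = (3 + 13)/2 = 8
E[Y] = 6 * 8 - 1 = 47

47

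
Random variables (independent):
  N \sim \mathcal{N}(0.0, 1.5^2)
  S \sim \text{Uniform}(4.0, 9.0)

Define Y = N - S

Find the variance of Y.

For independent RVs: Var(aX + bY) = a²Var(X) + b²Var(Y)
Var(N) = 2.25
Var(S) = 2.0833333
Var(Y) = 1²*2.25 + (-1)²*2.0833333
= 1*2.25 + 1*2.0833333 = 4.3333333

4.3333333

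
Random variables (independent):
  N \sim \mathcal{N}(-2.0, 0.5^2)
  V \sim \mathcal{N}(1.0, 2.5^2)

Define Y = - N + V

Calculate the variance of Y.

For independent RVs: Var(aX + bY) = a²Var(X) + b²Var(Y)
Var(N) = 0.25
Var(V) = 6.25
Var(Y) = (-1)²*0.25 + 1²*6.25
= 1*0.25 + 1*6.25 = 6.5

6.5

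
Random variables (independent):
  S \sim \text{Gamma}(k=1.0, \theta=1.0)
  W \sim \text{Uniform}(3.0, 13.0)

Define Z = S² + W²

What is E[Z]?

E[Z] = E[S²] + E[W²]
E[S²] = Var(S) + E[S]² = 1 + 1 = 2
E[W²] = Var(W) + E[W]² = 8.3333333 + 64 = 72.333333
E[Z] = 2 + 72.333333 = 74.333333

74.333333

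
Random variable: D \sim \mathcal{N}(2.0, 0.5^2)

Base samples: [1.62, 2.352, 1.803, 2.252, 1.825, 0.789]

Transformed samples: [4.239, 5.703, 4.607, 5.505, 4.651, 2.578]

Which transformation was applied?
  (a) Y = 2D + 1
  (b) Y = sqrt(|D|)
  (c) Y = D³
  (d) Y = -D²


Checking option (a) Y = 2D + 1:
  D = 1.62 -> Y = 4.239 ✓
  D = 2.352 -> Y = 5.703 ✓
  D = 1.803 -> Y = 4.607 ✓
All samples match this transformation.

(a) 2D + 1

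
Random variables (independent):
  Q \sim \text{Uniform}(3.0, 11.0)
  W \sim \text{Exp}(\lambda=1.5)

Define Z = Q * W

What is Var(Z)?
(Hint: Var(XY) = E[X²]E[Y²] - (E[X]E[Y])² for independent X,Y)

Var(XY) = E[X²]E[Y²] - (E[X]E[Y])²
E[Q] = 7, Var(Q) = 5.3333333
E[W] = 0.66666667, Var(W) = 0.44444444
E[Q²] = 5.3333333 + 7² = 54.333333
E[W²] = 0.44444444 + 0.66666667² = 0.88888889
Var(Z) = 54.333333*0.88888889 - (7*0.66666667)²
= 48.296296 - 21.777778 = 26.518519

26.518519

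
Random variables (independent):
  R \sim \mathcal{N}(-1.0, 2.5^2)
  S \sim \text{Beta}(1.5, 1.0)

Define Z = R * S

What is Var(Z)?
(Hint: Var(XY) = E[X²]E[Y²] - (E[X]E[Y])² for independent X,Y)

Var(XY) = E[X²]E[Y²] - (E[X]E[Y])²
E[R] = -1, Var(R) = 6.25
E[S] = 0.6, Var(S) = 0.068571429
E[R²] = 6.25 + (-1)² = 7.25
E[S²] = 0.068571429 + 0.6² = 0.42857143
Var(Z) = 7.25*0.42857143 - (-1*0.6)²
= 3.1071429 - 0.36 = 2.7471429

2.7471429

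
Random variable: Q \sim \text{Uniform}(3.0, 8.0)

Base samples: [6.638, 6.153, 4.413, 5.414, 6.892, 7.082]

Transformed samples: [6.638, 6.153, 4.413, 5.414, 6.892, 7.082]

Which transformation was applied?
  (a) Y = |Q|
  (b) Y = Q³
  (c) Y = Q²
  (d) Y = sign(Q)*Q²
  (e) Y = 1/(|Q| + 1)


Checking option (a) Y = |Q|:
  Q = 6.638 -> Y = 6.638 ✓
  Q = 6.153 -> Y = 6.153 ✓
  Q = 4.413 -> Y = 4.413 ✓
All samples match this transformation.

(a) |Q|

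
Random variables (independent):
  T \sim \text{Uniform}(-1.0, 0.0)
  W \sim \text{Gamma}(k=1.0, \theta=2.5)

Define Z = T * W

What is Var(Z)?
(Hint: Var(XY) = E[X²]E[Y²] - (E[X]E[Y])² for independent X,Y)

Var(XY) = E[X²]E[Y²] - (E[X]E[Y])²
E[T] = -0.5, Var(T) = 0.083333333
E[W] = 2.5, Var(W) = 6.25
E[T²] = 0.083333333 + (-0.5)² = 0.33333333
E[W²] = 6.25 + 2.5² = 12.5
Var(Z) = 0.33333333*12.5 - (-0.5*2.5)²
= 4.1666667 - 1.5625 = 2.6041667

2.6041667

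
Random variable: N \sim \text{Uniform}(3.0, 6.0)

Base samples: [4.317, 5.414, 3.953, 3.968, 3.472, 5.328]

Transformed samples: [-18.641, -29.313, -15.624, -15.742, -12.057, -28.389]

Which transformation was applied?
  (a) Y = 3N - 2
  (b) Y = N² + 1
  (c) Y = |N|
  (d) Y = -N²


Checking option (d) Y = -N²:
  N = 4.317 -> Y = -18.641 ✓
  N = 5.414 -> Y = -29.313 ✓
  N = 3.953 -> Y = -15.624 ✓
All samples match this transformation.

(d) -N²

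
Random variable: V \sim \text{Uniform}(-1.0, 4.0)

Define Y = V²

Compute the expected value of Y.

E[V²] = Var(V) + (E[V])² = 2.0833333 + 2.25 = 4.3333333

4.3333333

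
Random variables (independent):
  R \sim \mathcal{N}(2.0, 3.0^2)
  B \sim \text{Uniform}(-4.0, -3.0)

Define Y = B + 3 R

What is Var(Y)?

For independent RVs: Var(aX + bY) = a²Var(X) + b²Var(Y)
Var(R) = 9
Var(B) = 0.083333333
Var(Y) = 3²*9 + 1²*0.083333333
= 9*9 + 1*0.083333333 = 81.083333

81.083333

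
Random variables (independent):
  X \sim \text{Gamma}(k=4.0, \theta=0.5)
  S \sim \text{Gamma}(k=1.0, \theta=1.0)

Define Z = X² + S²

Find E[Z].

E[Z] = E[X²] + E[S²]
E[X²] = Var(X) + E[X]² = 1 + 4 = 5
E[S²] = Var(S) + E[S]² = 1 + 1 = 2
E[Z] = 5 + 2 = 7

7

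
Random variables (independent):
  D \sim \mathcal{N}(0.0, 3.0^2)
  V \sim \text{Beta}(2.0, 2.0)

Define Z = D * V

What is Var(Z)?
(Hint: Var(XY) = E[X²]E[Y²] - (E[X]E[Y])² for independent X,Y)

Var(XY) = E[X²]E[Y²] - (E[X]E[Y])²
E[D] = 0, Var(D) = 9
E[V] = 0.5, Var(V) = 0.05
E[D²] = 9 + 0² = 9
E[V²] = 0.05 + 0.5² = 0.3
Var(Z) = 9*0.3 - (0*0.5)²
= 2.7 - 0 = 2.7

2.7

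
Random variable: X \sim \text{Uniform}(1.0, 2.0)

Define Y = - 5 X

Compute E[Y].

For Y = -5X:
E[Y] = -5 * E[X]
E[X] = (1 + 2)/2 = 1.5
E[Y] = -5 * 1.5 = -7.5

-7.5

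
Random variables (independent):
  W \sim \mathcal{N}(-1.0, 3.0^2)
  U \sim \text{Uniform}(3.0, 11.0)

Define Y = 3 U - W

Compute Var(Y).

For independent RVs: Var(aX + bY) = a²Var(X) + b²Var(Y)
Var(W) = 9
Var(U) = 5.3333333
Var(Y) = (-1)²*9 + 3²*5.3333333
= 1*9 + 9*5.3333333 = 57

57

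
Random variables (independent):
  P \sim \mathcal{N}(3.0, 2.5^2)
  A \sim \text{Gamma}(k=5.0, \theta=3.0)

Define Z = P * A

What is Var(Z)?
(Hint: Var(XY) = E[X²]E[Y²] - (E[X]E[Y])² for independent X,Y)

Var(XY) = E[X²]E[Y²] - (E[X]E[Y])²
E[P] = 3, Var(P) = 6.25
E[A] = 15, Var(A) = 45
E[P²] = 6.25 + 3² = 15.25
E[A²] = 45 + 15² = 270
Var(Z) = 15.25*270 - (3*15)²
= 4117.5 - 2025 = 2092.5

2092.5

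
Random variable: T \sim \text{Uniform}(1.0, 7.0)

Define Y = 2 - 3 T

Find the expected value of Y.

For Y = -3T + 2:
E[Y] = -3 * E[T] + 2
E[T] = (1 + 7)/2 = 4
E[Y] = -3 * 4 + 2 = -10

-10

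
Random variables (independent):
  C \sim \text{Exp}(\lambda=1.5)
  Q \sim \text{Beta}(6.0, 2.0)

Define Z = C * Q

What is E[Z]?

For independent RVs: E[XY] = E[X]*E[Y]
E[C] = 0.66666667
E[Q] = 0.75
E[Z] = 0.66666667 * 0.75 = 0.5

0.5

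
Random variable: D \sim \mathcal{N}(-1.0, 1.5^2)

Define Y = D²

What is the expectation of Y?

Using E[X²] = Var(X) + (E[X])²:
E[D] = -1
Var(D) = 1.5^2 = 2.25
E[D²] = 2.25 + (-1)² = 2.25 + 1 = 3.25

3.25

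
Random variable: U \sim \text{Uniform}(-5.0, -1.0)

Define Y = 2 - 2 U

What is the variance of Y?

For Y = aU + b: Var(Y) = a² * Var(U)
Var(U) = (-1 + 5)^2/12 = 1.3333333
Var(Y) = (-2)² * 1.3333333 = 4 * 1.3333333 = 5.3333333

5.3333333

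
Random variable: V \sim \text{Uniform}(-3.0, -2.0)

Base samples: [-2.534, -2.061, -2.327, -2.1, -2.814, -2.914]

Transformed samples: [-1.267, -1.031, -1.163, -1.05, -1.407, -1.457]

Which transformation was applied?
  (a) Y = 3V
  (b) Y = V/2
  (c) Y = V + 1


Checking option (b) Y = V/2:
  V = -2.534 -> Y = -1.267 ✓
  V = -2.061 -> Y = -1.031 ✓
  V = -2.327 -> Y = -1.163 ✓
All samples match this transformation.

(b) V/2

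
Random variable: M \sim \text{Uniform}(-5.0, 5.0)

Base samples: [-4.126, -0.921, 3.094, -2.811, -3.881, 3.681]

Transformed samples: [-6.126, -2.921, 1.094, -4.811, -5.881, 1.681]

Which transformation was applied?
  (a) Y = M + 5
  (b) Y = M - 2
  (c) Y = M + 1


Checking option (b) Y = M - 2:
  M = -4.126 -> Y = -6.126 ✓
  M = -0.921 -> Y = -2.921 ✓
  M = 3.094 -> Y = 1.094 ✓
All samples match this transformation.

(b) M - 2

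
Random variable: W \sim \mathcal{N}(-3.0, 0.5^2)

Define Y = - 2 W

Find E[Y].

For Y = -2W:
E[Y] = -2 * E[W]
E[W] = -3.0 = -3
E[Y] = -2 * (-3) = 6

6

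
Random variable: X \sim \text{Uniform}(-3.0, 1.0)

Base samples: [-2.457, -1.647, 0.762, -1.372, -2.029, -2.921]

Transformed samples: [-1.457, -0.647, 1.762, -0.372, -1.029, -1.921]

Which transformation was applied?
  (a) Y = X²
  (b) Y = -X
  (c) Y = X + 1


Checking option (c) Y = X + 1:
  X = -2.457 -> Y = -1.457 ✓
  X = -1.647 -> Y = -0.647 ✓
  X = 0.762 -> Y = 1.762 ✓
All samples match this transformation.

(c) X + 1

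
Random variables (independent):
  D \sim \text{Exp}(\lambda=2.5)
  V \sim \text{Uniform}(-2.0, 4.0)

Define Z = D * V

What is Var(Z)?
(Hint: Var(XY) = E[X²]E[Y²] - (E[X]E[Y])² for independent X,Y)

Var(XY) = E[X²]E[Y²] - (E[X]E[Y])²
E[D] = 0.4, Var(D) = 0.16
E[V] = 1, Var(V) = 3
E[D²] = 0.16 + 0.4² = 0.32
E[V²] = 3 + 1² = 4
Var(Z) = 0.32*4 - (0.4*1)²
= 1.28 - 0.16 = 1.12

1.12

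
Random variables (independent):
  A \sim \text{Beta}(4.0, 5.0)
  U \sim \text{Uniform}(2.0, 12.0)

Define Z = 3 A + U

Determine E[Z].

E[Z] = 3*E[A] + 1*E[U]
E[A] = 0.44444444
E[U] = 7
E[Z] = 3*0.44444444 + 1*7 = 8.3333333

8.3333333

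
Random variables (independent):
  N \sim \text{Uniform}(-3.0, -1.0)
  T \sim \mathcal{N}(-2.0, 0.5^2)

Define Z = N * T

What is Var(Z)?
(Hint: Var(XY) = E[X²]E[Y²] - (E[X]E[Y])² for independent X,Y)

Var(XY) = E[X²]E[Y²] - (E[X]E[Y])²
E[N] = -2, Var(N) = 0.33333333
E[T] = -2, Var(T) = 0.25
E[N²] = 0.33333333 + (-2)² = 4.3333333
E[T²] = 0.25 + (-2)² = 4.25
Var(Z) = 4.3333333*4.25 - (-2*(-2))²
= 18.416667 - 16 = 2.4166667

2.4166667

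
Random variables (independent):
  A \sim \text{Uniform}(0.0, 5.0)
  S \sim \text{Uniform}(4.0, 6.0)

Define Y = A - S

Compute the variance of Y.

For independent RVs: Var(aX + bY) = a²Var(X) + b²Var(Y)
Var(A) = 2.0833333
Var(S) = 0.33333333
Var(Y) = 1²*2.0833333 + (-1)²*0.33333333
= 1*2.0833333 + 1*0.33333333 = 2.4166667

2.4166667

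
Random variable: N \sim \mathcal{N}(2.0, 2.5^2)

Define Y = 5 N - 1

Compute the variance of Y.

For Y = aN + b: Var(Y) = a² * Var(N)
Var(N) = 2.5^2 = 6.25
Var(Y) = 5² * 6.25 = 25 * 6.25 = 156.25

156.25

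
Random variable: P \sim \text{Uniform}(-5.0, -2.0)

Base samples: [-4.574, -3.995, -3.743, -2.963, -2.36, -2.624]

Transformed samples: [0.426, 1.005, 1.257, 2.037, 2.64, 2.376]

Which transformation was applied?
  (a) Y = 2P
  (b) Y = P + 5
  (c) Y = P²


Checking option (b) Y = P + 5:
  P = -4.574 -> Y = 0.426 ✓
  P = -3.995 -> Y = 1.005 ✓
  P = -3.743 -> Y = 1.257 ✓
All samples match this transformation.

(b) P + 5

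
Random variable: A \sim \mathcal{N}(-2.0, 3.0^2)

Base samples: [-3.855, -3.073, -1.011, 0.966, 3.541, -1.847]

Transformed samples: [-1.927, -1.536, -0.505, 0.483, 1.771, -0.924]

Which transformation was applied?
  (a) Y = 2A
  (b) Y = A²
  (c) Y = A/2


Checking option (c) Y = A/2:
  A = -3.855 -> Y = -1.927 ✓
  A = -3.073 -> Y = -1.536 ✓
  A = -1.011 -> Y = -0.505 ✓
All samples match this transformation.

(c) A/2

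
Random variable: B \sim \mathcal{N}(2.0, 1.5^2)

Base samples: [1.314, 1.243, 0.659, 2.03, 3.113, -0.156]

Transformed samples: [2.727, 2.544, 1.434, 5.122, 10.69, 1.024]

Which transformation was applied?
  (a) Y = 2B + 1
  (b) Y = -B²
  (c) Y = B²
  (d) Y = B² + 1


Checking option (d) Y = B² + 1:
  B = 1.314 -> Y = 2.727 ✓
  B = 1.243 -> Y = 2.544 ✓
  B = 0.659 -> Y = 1.434 ✓
All samples match this transformation.

(d) B² + 1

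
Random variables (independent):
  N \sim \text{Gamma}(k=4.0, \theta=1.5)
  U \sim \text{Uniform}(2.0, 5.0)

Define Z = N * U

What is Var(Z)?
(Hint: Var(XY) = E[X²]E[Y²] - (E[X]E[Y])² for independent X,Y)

Var(XY) = E[X²]E[Y²] - (E[X]E[Y])²
E[N] = 6, Var(N) = 9
E[U] = 3.5, Var(U) = 0.75
E[N²] = 9 + 6² = 45
E[U²] = 0.75 + 3.5² = 13
Var(Z) = 45*13 - (6*3.5)²
= 585 - 441 = 144

144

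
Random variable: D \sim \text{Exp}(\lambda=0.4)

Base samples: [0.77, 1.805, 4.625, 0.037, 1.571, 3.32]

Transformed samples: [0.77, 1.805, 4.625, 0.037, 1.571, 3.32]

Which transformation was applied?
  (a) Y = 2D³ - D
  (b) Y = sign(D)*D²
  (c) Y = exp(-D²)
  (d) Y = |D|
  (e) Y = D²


Checking option (d) Y = |D|:
  D = 0.77 -> Y = 0.77 ✓
  D = 1.805 -> Y = 1.805 ✓
  D = 4.625 -> Y = 4.625 ✓
All samples match this transformation.

(d) |D|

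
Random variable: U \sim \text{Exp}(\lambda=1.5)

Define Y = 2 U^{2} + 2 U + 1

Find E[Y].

E[Y] = 2*E[U²] + 2*E[U] + 1
E[U] = 0.66666667
E[U²] = Var(U) + (E[U])² = 0.44444444 + 0.44444444 = 0.88888889
E[Y] = 2*0.88888889 + 2*0.66666667 + 1 = 4.1111111

4.1111111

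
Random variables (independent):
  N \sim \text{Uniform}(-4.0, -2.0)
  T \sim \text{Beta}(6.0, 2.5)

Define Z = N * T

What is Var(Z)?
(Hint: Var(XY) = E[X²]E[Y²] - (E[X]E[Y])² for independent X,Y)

Var(XY) = E[X²]E[Y²] - (E[X]E[Y])²
E[N] = -3, Var(N) = 0.33333333
E[T] = 0.70588235, Var(T) = 0.021853943
E[N²] = 0.33333333 + (-3)² = 9.3333333
E[T²] = 0.021853943 + 0.70588235² = 0.52012384
Var(Z) = 9.3333333*0.52012384 - (-3*0.70588235)²
= 4.8544892 - 4.4844291 = 0.3700601

0.3700601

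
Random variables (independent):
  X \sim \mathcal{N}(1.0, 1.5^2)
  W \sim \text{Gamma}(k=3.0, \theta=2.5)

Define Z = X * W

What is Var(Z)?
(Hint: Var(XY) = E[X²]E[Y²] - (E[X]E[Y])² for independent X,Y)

Var(XY) = E[X²]E[Y²] - (E[X]E[Y])²
E[X] = 1, Var(X) = 2.25
E[W] = 7.5, Var(W) = 18.75
E[X²] = 2.25 + 1² = 3.25
E[W²] = 18.75 + 7.5² = 75
Var(Z) = 3.25*75 - (1*7.5)²
= 243.75 - 56.25 = 187.5

187.5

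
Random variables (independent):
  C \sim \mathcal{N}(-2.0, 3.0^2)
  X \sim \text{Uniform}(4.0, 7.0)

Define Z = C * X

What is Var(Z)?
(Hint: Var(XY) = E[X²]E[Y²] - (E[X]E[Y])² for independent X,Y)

Var(XY) = E[X²]E[Y²] - (E[X]E[Y])²
E[C] = -2, Var(C) = 9
E[X] = 5.5, Var(X) = 0.75
E[C²] = 9 + (-2)² = 13
E[X²] = 0.75 + 5.5² = 31
Var(Z) = 13*31 - (-2*5.5)²
= 403 - 121 = 282

282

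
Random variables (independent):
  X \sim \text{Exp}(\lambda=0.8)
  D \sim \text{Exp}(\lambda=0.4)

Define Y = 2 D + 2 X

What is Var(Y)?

For independent RVs: Var(aX + bY) = a²Var(X) + b²Var(Y)
Var(X) = 1.5625
Var(D) = 6.25
Var(Y) = 2²*1.5625 + 2²*6.25
= 4*1.5625 + 4*6.25 = 31.25

31.25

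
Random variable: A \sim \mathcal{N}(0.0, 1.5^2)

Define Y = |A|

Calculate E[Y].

For X ~ N(0, 1.5²), E[|X|] = sigma * sqrt(2/pi)
= 1.5 * sqrt(2/pi) = 1.1968268

1.1968268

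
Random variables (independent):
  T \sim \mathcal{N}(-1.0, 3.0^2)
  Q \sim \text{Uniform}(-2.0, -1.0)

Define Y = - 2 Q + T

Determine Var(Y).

For independent RVs: Var(aX + bY) = a²Var(X) + b²Var(Y)
Var(T) = 9
Var(Q) = 0.083333333
Var(Y) = 1²*9 + (-2)²*0.083333333
= 1*9 + 4*0.083333333 = 9.3333333

9.3333333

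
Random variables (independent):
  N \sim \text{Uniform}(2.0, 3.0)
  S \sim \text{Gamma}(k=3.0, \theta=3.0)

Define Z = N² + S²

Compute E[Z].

E[Z] = E[N²] + E[S²]
E[N²] = Var(N) + E[N]² = 0.083333333 + 6.25 = 6.3333333
E[S²] = Var(S) + E[S]² = 27 + 81 = 108
E[Z] = 6.3333333 + 108 = 114.33333

114.33333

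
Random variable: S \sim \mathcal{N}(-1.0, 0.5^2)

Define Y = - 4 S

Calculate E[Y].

For Y = -4S:
E[Y] = -4 * E[S]
E[S] = -1.0 = -1
E[Y] = -4 * (-1) = 4

4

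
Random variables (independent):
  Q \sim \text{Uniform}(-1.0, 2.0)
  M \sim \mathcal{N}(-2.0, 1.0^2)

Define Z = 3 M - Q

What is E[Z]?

E[Z] = -1*E[Q] + 3*E[M]
E[Q] = 0.5
E[M] = -2
E[Z] = -1*0.5 + 3*(-2) = -6.5

-6.5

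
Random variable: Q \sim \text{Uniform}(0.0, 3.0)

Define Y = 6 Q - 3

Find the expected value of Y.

For Y = 6Q - 3:
E[Y] = 6 * E[Q] - 3
E[Q] = (0 + 3)/2 = 1.5
E[Y] = 6 * 1.5 - 3 = 6

6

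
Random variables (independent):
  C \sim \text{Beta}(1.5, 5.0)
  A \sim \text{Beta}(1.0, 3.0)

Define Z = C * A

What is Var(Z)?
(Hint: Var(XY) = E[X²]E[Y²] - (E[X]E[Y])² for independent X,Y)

Var(XY) = E[X²]E[Y²] - (E[X]E[Y])²
E[C] = 0.23076923, Var(C) = 0.023668639
E[A] = 0.25, Var(A) = 0.0375
E[C²] = 0.023668639 + 0.23076923² = 0.076923077
E[A²] = 0.0375 + 0.25² = 0.1
Var(Z) = 0.076923077*0.1 - (0.23076923*0.25)²
= 0.0076923077 - 0.0033284024 = 0.0043639053

0.0043639053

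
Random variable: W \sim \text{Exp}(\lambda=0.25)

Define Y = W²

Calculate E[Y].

Using E[X²] = Var(X) + (E[X])²:
E[W] = 4
Var(W) = 1/0.25^2 = 16
E[W²] = 16 + 4² = 16 + 16 = 32

32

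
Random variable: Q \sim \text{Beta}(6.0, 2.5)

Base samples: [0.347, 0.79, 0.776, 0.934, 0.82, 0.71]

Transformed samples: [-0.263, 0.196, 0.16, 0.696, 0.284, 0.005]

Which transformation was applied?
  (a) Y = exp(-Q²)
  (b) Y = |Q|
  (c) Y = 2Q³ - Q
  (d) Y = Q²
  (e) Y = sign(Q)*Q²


Checking option (c) Y = 2Q³ - Q:
  Q = 0.347 -> Y = -0.263 ✓
  Q = 0.79 -> Y = 0.196 ✓
  Q = 0.776 -> Y = 0.16 ✓
All samples match this transformation.

(c) 2Q³ - Q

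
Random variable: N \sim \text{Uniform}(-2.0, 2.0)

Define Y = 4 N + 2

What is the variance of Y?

For Y = aN + b: Var(Y) = a² * Var(N)
Var(N) = (2 + 2)^2/12 = 1.3333333
Var(Y) = 4² * 1.3333333 = 16 * 1.3333333 = 21.333333

21.333333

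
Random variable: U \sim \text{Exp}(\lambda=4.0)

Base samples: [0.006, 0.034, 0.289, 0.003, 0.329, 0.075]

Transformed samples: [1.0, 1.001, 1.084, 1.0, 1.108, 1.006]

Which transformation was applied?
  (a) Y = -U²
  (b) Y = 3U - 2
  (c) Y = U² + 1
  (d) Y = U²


Checking option (c) Y = U² + 1:
  U = 0.006 -> Y = 1.0 ✓
  U = 0.034 -> Y = 1.001 ✓
  U = 0.289 -> Y = 1.084 ✓
All samples match this transformation.

(c) U² + 1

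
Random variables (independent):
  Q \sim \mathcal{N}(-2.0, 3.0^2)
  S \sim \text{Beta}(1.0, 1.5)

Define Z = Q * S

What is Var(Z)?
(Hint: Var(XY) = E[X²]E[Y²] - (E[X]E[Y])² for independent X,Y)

Var(XY) = E[X²]E[Y²] - (E[X]E[Y])²
E[Q] = -2, Var(Q) = 9
E[S] = 0.4, Var(S) = 0.068571429
E[Q²] = 9 + (-2)² = 13
E[S²] = 0.068571429 + 0.4² = 0.22857143
Var(Z) = 13*0.22857143 - (-2*0.4)²
= 2.9714286 - 0.64 = 2.3314286

2.3314286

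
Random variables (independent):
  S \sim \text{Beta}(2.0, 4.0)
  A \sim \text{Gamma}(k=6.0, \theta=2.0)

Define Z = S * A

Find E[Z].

For independent RVs: E[XY] = E[X]*E[Y]
E[S] = 0.33333333
E[A] = 12
E[Z] = 0.33333333 * 12 = 4

4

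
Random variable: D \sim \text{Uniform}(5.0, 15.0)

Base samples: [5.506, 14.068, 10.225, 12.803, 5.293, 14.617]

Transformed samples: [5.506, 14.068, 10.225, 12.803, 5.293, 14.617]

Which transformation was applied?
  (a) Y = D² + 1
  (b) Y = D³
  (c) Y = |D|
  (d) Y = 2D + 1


Checking option (c) Y = |D|:
  D = 5.506 -> Y = 5.506 ✓
  D = 14.068 -> Y = 14.068 ✓
  D = 10.225 -> Y = 10.225 ✓
All samples match this transformation.

(c) |D|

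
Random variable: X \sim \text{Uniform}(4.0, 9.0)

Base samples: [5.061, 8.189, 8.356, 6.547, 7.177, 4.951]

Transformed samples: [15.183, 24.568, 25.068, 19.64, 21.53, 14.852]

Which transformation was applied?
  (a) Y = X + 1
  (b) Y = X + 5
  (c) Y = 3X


Checking option (c) Y = 3X:
  X = 5.061 -> Y = 15.183 ✓
  X = 8.189 -> Y = 24.568 ✓
  X = 8.356 -> Y = 25.068 ✓
All samples match this transformation.

(c) 3X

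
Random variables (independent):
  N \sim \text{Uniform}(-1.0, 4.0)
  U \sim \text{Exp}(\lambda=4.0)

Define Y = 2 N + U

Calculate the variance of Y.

For independent RVs: Var(aX + bY) = a²Var(X) + b²Var(Y)
Var(N) = 2.0833333
Var(U) = 0.0625
Var(Y) = 2²*2.0833333 + 1²*0.0625
= 4*2.0833333 + 1*0.0625 = 8.3958333

8.3958333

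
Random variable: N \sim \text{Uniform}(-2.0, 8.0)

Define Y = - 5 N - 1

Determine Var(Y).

For Y = aN + b: Var(Y) = a² * Var(N)
Var(N) = (8 + 2)^2/12 = 8.3333333
Var(Y) = (-5)² * 8.3333333 = 25 * 8.3333333 = 208.33333

208.33333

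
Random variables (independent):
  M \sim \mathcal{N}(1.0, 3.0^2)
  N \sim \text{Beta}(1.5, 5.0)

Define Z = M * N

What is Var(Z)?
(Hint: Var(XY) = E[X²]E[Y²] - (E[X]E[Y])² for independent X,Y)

Var(XY) = E[X²]E[Y²] - (E[X]E[Y])²
E[M] = 1, Var(M) = 9
E[N] = 0.23076923, Var(N) = 0.023668639
E[M²] = 9 + 1² = 10
E[N²] = 0.023668639 + 0.23076923² = 0.076923077
Var(Z) = 10*0.076923077 - (1*0.23076923)²
= 0.76923077 - 0.053254438 = 0.71597633

0.71597633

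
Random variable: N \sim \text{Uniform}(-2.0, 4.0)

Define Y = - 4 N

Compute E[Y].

For Y = -4N:
E[Y] = -4 * E[N]
E[N] = (-2 + 4)/2 = 1
E[Y] = -4 * 1 = -4

-4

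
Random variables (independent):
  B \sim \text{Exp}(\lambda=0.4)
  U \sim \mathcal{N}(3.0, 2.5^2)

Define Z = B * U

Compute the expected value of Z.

For independent RVs: E[XY] = E[X]*E[Y]
E[B] = 2.5
E[U] = 3
E[Z] = 2.5 * 3 = 7.5

7.5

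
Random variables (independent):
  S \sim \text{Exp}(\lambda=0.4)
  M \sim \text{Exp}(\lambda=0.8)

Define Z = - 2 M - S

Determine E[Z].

E[Z] = -1*E[S] - 2*E[M]
E[S] = 2.5
E[M] = 1.25
E[Z] = -1*2.5 - 2*1.25 = -5

-5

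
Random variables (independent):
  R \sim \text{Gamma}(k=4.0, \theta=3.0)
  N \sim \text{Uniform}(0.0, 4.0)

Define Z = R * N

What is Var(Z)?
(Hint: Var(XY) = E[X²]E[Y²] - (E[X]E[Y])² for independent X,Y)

Var(XY) = E[X²]E[Y²] - (E[X]E[Y])²
E[R] = 12, Var(R) = 36
E[N] = 2, Var(N) = 1.3333333
E[R²] = 36 + 12² = 180
E[N²] = 1.3333333 + 2² = 5.3333333
Var(Z) = 180*5.3333333 - (12*2)²
= 960 - 576 = 384

384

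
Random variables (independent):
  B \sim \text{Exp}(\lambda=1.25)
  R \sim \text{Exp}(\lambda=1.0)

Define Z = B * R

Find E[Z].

For independent RVs: E[XY] = E[X]*E[Y]
E[B] = 0.8
E[R] = 1
E[Z] = 0.8 * 1 = 0.8

0.8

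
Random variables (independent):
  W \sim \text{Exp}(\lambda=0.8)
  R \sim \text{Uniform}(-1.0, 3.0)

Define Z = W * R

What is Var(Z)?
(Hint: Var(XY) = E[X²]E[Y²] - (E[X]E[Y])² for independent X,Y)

Var(XY) = E[X²]E[Y²] - (E[X]E[Y])²
E[W] = 1.25, Var(W) = 1.5625
E[R] = 1, Var(R) = 1.3333333
E[W²] = 1.5625 + 1.25² = 3.125
E[R²] = 1.3333333 + 1² = 2.3333333
Var(Z) = 3.125*2.3333333 - (1.25*1)²
= 7.2916667 - 1.5625 = 5.7291667

5.7291667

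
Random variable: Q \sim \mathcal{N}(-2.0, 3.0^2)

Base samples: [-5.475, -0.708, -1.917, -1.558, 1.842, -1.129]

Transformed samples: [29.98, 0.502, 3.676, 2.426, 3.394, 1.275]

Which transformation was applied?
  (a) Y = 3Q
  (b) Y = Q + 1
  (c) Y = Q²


Checking option (c) Y = Q²:
  Q = -5.475 -> Y = 29.98 ✓
  Q = -0.708 -> Y = 0.502 ✓
  Q = -1.917 -> Y = 3.676 ✓
All samples match this transformation.

(c) Q²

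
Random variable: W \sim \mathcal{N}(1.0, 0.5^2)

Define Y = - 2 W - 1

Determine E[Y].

For Y = -2W - 1:
E[Y] = -2 * E[W] - 1
E[W] = 1.0 = 1
E[Y] = -2 * 1 - 1 = -3

-3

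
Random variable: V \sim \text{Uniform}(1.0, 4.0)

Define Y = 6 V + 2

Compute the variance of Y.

For Y = aV + b: Var(Y) = a² * Var(V)
Var(V) = (4 - 1)^2/12 = 0.75
Var(Y) = 6² * 0.75 = 36 * 0.75 = 27

27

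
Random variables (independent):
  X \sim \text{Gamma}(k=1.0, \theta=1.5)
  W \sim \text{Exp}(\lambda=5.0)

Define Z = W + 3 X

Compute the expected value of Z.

E[Z] = 3*E[X] + 1*E[W]
E[X] = 1.5
E[W] = 0.2
E[Z] = 3*1.5 + 1*0.2 = 4.7

4.7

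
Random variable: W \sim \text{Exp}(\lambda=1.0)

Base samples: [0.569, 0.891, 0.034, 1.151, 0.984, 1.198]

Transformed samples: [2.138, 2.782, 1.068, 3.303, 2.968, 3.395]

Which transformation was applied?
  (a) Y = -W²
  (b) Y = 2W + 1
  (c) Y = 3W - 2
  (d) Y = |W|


Checking option (b) Y = 2W + 1:
  W = 0.569 -> Y = 2.138 ✓
  W = 0.891 -> Y = 2.782 ✓
  W = 0.034 -> Y = 1.068 ✓
All samples match this transformation.

(b) 2W + 1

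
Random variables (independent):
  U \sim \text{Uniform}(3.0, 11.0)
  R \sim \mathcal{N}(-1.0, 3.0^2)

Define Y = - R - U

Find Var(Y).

For independent RVs: Var(aX + bY) = a²Var(X) + b²Var(Y)
Var(U) = 5.3333333
Var(R) = 9
Var(Y) = (-1)²*5.3333333 + (-1)²*9
= 1*5.3333333 + 1*9 = 14.333333

14.333333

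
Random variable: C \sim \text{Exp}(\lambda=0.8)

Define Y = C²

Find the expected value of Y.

E[C²] = Var(C) + (E[C])² = 1.5625 + 1.5625 = 3.125

3.125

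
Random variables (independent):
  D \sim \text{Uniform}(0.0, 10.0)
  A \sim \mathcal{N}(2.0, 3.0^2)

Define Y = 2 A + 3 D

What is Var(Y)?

For independent RVs: Var(aX + bY) = a²Var(X) + b²Var(Y)
Var(D) = 8.3333333
Var(A) = 9
Var(Y) = 3²*8.3333333 + 2²*9
= 9*8.3333333 + 4*9 = 111

111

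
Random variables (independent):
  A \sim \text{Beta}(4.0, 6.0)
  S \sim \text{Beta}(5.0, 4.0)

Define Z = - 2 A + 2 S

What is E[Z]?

E[Z] = -2*E[A] + 2*E[S]
E[A] = 0.4
E[S] = 0.55555556
E[Z] = -2*0.4 + 2*0.55555556 = 0.31111111

0.31111111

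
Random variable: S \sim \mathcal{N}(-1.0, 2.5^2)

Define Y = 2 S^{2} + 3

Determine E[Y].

E[Y] = 2*E[S²] + 3
E[S] = -1
E[S²] = Var(S) + (E[S])² = 6.25 + 1 = 7.25
E[Y] = 2*7.25 + 3 = 17.5

17.5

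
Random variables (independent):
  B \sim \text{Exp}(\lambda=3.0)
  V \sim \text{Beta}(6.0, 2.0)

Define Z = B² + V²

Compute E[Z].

E[Z] = E[B²] + E[V²]
E[B²] = Var(B) + E[B]² = 0.11111111 + 0.11111111 = 0.22222222
E[V²] = Var(V) + E[V]² = 0.020833333 + 0.5625 = 0.58333333
E[Z] = 0.22222222 + 0.58333333 = 0.80555556

0.80555556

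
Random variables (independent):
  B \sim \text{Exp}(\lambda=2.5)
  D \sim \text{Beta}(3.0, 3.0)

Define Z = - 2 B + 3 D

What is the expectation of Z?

E[Z] = -2*E[B] + 3*E[D]
E[B] = 0.4
E[D] = 0.5
E[Z] = -2*0.4 + 3*0.5 = 0.7

0.7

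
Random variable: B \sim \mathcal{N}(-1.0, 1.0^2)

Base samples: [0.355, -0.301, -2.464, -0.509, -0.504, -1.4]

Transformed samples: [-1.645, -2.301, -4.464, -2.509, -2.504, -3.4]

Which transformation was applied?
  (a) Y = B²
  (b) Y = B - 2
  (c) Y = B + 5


Checking option (b) Y = B - 2:
  B = 0.355 -> Y = -1.645 ✓
  B = -0.301 -> Y = -2.301 ✓
  B = -2.464 -> Y = -4.464 ✓
All samples match this transformation.

(b) B - 2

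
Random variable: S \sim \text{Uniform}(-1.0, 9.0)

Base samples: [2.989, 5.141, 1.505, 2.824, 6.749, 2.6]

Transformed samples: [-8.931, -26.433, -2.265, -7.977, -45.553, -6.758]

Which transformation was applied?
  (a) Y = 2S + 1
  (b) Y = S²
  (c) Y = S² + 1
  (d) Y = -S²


Checking option (d) Y = -S²:
  S = 2.989 -> Y = -8.931 ✓
  S = 5.141 -> Y = -26.433 ✓
  S = 1.505 -> Y = -2.265 ✓
All samples match this transformation.

(d) -S²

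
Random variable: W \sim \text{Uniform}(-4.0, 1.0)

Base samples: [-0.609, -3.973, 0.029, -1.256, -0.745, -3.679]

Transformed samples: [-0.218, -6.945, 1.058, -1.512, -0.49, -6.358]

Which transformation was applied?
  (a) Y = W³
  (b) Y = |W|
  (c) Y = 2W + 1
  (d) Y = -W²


Checking option (c) Y = 2W + 1:
  W = -0.609 -> Y = -0.218 ✓
  W = -3.973 -> Y = -6.945 ✓
  W = 0.029 -> Y = 1.058 ✓
All samples match this transformation.

(c) 2W + 1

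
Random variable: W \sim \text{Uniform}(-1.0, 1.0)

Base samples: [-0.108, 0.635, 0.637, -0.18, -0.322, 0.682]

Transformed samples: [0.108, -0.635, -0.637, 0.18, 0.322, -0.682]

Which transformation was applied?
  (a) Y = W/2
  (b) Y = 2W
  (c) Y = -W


Checking option (c) Y = -W:
  W = -0.108 -> Y = 0.108 ✓
  W = 0.635 -> Y = -0.635 ✓
  W = 0.637 -> Y = -0.637 ✓
All samples match this transformation.

(c) -W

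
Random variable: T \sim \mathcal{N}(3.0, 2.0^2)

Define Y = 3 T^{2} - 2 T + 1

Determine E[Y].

E[Y] = 3*E[T²] - 2*E[T] + 1
E[T] = 3
E[T²] = Var(T) + (E[T])² = 4 + 9 = 13
E[Y] = 3*13 - 2*3 + 1 = 34

34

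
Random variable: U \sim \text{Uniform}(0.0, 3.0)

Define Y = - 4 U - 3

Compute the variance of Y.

For Y = aU + b: Var(Y) = a² * Var(U)
Var(U) = (3 - 0)^2/12 = 0.75
Var(Y) = (-4)² * 0.75 = 16 * 0.75 = 12

12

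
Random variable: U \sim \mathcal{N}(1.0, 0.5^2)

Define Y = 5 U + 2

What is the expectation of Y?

For Y = 5U + 2:
E[Y] = 5 * E[U] + 2
E[U] = 1.0 = 1
E[Y] = 5 * 1 + 2 = 7

7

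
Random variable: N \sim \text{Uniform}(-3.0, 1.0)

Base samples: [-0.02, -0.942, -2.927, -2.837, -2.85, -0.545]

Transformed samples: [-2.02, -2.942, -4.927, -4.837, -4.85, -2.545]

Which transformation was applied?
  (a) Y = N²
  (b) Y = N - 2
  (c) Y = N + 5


Checking option (b) Y = N - 2:
  N = -0.02 -> Y = -2.02 ✓
  N = -0.942 -> Y = -2.942 ✓
  N = -2.927 -> Y = -4.927 ✓
All samples match this transformation.

(b) N - 2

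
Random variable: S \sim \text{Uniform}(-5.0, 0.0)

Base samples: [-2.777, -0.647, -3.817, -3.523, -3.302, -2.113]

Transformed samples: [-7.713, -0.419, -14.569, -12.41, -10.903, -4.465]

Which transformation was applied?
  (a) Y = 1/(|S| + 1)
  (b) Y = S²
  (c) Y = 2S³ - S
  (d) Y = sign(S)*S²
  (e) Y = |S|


Checking option (d) Y = sign(S)*S²:
  S = -2.777 -> Y = -7.713 ✓
  S = -0.647 -> Y = -0.419 ✓
  S = -3.817 -> Y = -14.569 ✓
All samples match this transformation.

(d) sign(S)*S²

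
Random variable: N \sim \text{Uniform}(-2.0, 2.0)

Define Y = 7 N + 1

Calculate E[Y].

For Y = 7N + 1:
E[Y] = 7 * E[N] + 1
E[N] = (-2 + 2)/2 = 0
E[Y] = 7 * 0 + 1 = 1

1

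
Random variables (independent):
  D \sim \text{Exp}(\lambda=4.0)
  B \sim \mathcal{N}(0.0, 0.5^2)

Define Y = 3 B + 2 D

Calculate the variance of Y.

For independent RVs: Var(aX + bY) = a²Var(X) + b²Var(Y)
Var(D) = 0.0625
Var(B) = 0.25
Var(Y) = 2²*0.0625 + 3²*0.25
= 4*0.0625 + 9*0.25 = 2.5

2.5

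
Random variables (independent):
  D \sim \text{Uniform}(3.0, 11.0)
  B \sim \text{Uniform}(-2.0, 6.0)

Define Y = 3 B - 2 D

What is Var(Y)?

For independent RVs: Var(aX + bY) = a²Var(X) + b²Var(Y)
Var(D) = 5.3333333
Var(B) = 5.3333333
Var(Y) = (-2)²*5.3333333 + 3²*5.3333333
= 4*5.3333333 + 9*5.3333333 = 69.333333

69.333333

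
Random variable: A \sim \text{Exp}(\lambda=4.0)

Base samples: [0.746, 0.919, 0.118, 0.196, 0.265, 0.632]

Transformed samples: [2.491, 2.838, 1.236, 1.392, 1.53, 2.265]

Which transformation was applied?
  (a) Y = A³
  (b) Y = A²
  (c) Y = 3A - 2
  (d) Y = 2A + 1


Checking option (d) Y = 2A + 1:
  A = 0.746 -> Y = 2.491 ✓
  A = 0.919 -> Y = 2.838 ✓
  A = 0.118 -> Y = 1.236 ✓
All samples match this transformation.

(d) 2A + 1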